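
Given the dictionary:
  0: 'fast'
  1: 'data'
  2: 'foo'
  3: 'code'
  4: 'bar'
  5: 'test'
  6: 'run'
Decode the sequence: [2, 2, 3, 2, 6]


Look up each index in the dictionary:
  2 -> 'foo'
  2 -> 'foo'
  3 -> 'code'
  2 -> 'foo'
  6 -> 'run'

Decoded: "foo foo code foo run"


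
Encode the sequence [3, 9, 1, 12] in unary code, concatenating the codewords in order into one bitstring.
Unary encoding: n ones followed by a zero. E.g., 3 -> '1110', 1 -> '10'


Encode each number as n ones followed by a terminating 0:
  3 -> 1110 (4 bits)
  9 -> 1111111110 (10 bits)
  1 -> 10 (2 bits)
  12 -> 1111111111110 (13 bits)
Total length = 4 + 10 + 2 + 13 = 29 bits.

Unary([3, 9, 1, 12]) = 11101111111110101111111111110 (29 bits)


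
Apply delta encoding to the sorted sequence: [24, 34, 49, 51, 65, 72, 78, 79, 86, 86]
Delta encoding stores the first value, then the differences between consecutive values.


First value: 24
Deltas:
  34 - 24 = 10
  49 - 34 = 15
  51 - 49 = 2
  65 - 51 = 14
  72 - 65 = 7
  78 - 72 = 6
  79 - 78 = 1
  86 - 79 = 7
  86 - 86 = 0


Delta encoded: [24, 10, 15, 2, 14, 7, 6, 1, 7, 0]


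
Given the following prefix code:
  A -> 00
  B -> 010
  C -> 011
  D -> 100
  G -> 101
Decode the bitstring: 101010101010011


Decoding step by step:
Bits 101 -> G
Bits 010 -> B
Bits 101 -> G
Bits 010 -> B
Bits 011 -> C


Decoded message: GBGBC


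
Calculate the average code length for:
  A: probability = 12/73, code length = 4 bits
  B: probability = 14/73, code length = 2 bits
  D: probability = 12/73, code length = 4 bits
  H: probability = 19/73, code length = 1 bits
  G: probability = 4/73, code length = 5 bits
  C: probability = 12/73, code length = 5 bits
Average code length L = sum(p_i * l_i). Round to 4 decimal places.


Weighted contributions p_i * l_i:
  A: (12/73) * 4 = 48/73
  B: (14/73) * 2 = 28/73
  D: (12/73) * 4 = 48/73
  H: (19/73) * 1 = 19/73
  G: (4/73) * 5 = 20/73
  C: (12/73) * 5 = 60/73
Sum = (48 + 28 + 48 + 19 + 20 + 60)/73 = 223/73

L = 223/73 = 3.0548 bits/symbol


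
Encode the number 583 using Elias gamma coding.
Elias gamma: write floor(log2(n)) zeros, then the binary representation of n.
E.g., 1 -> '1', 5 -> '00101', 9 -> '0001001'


num_bits = floor(log2(583)) + 1 = 10
leading_zeros = num_bits - 1 = 9
binary(583) = 1001000111

Elias gamma(583) = '000000000' + '1001000111' = 0000000001001000111 (19 bits)


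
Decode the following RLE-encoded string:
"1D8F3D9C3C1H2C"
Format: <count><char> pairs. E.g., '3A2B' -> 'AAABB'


Expanding each <count><char> pair:
  1D -> 'D'
  8F -> 'FFFFFFFF'
  3D -> 'DDD'
  9C -> 'CCCCCCCCC'
  3C -> 'CCC'
  1H -> 'H'
  2C -> 'CC'

Decoded = DFFFFFFFFDDDCCCCCCCCCCCCHCC


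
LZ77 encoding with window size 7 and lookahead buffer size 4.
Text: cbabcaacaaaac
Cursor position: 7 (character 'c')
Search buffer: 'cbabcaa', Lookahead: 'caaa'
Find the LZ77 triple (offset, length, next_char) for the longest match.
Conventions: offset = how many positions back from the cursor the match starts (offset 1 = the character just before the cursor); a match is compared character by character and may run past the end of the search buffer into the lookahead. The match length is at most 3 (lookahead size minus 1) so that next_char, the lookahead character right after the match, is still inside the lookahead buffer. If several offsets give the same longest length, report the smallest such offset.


Try each offset into the search buffer:
  offset=1 (pos 6, char 'a'): match length 0
  offset=2 (pos 5, char 'a'): match length 0
  offset=3 (pos 4, char 'c'): match length 3
  offset=4 (pos 3, char 'b'): match length 0
  offset=5 (pos 2, char 'a'): match length 0
  offset=6 (pos 1, char 'b'): match length 0
  offset=7 (pos 0, char 'c'): match length 1
Longest match has length 3 at offset 3.
next_char = character at position 7 + 3 = 10 -> 'a'

Best match: offset=3, length=3 (matching 'caa' starting at position 4)
LZ77 triple: (3, 3, 'a')


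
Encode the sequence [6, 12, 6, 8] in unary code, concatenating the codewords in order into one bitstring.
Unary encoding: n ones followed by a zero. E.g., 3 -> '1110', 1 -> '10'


Encode each number as n ones followed by a terminating 0:
  6 -> 1111110 (7 bits)
  12 -> 1111111111110 (13 bits)
  6 -> 1111110 (7 bits)
  8 -> 111111110 (9 bits)
Total length = 7 + 13 + 7 + 9 = 36 bits.

Unary([6, 12, 6, 8]) = 111111011111111111101111110111111110 (36 bits)


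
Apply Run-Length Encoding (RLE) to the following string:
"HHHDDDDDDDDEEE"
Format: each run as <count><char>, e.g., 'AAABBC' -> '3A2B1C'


Scanning runs left to right:
  i=0: run of 'H' x 3 -> '3H'
  i=3: run of 'D' x 8 -> '8D'
  i=11: run of 'E' x 3 -> '3E'

RLE = 3H8D3E


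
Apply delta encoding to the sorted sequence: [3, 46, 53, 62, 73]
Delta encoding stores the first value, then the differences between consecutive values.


First value: 3
Deltas:
  46 - 3 = 43
  53 - 46 = 7
  62 - 53 = 9
  73 - 62 = 11


Delta encoded: [3, 43, 7, 9, 11]


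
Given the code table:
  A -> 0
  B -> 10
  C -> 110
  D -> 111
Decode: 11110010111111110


Decoding:
111 -> D
10 -> B
0 -> A
10 -> B
111 -> D
111 -> D
110 -> C


Result: DBABDDC


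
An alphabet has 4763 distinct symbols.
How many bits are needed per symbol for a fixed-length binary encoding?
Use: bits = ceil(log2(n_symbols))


log2(4763) = 12.2177
Bracket: 2^12 = 4096 < 4763 <= 2^13 = 8192
So ceil(log2(4763)) = 13

bits = ceil(log2(4763)) = ceil(12.2177) = 13 bits


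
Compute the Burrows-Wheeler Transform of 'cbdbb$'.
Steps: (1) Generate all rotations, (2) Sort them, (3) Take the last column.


Rotations (sorted):
  0: $cbdbb -> last char: b
  1: b$cbdb -> last char: b
  2: bb$cbd -> last char: d
  3: bdbb$c -> last char: c
  4: cbdbb$ -> last char: $
  5: dbb$cb -> last char: b


BWT = bbdc$b


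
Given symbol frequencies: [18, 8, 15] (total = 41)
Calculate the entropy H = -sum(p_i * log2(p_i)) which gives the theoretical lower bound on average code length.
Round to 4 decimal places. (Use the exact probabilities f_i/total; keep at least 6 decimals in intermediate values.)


Per-symbol terms -p_i * log2(p_i) with p_i = f_i/41:
  p = 18/41 = 0.439024: log2(p) = -1.187627, -p*log2(p) = 0.521397
  p = 8/41 = 0.195122: log2(p) = -2.357552, -p*log2(p) = 0.460010
  p = 15/41 = 0.365854: log2(p) = -1.450661, -p*log2(p) = 0.530730
H = 0.521397 + 0.460010 + 0.530730 = 1.512137

H = 1.5121 bits/symbol


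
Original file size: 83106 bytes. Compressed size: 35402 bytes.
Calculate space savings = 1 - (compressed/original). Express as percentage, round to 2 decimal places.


ratio = compressed/original = 35402/83106 = 0.425986
savings = 1 - ratio = 1 - 0.425986 = 0.574014
as a percentage: 0.574014 * 100 = 57.4%

Space savings = 1 - 35402/83106 = 57.4%


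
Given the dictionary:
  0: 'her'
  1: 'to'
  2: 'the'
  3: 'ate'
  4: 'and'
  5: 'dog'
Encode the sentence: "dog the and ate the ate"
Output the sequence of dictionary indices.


Look up each word in the dictionary:
  'dog' -> 5
  'the' -> 2
  'and' -> 4
  'ate' -> 3
  'the' -> 2
  'ate' -> 3

Encoded: [5, 2, 4, 3, 2, 3]


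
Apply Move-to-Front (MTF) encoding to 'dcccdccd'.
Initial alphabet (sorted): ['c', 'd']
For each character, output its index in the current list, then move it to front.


MTF encoding:
'd': index 1 in ['c', 'd'] -> ['d', 'c']
'c': index 1 in ['d', 'c'] -> ['c', 'd']
'c': index 0 in ['c', 'd'] -> ['c', 'd']
'c': index 0 in ['c', 'd'] -> ['c', 'd']
'd': index 1 in ['c', 'd'] -> ['d', 'c']
'c': index 1 in ['d', 'c'] -> ['c', 'd']
'c': index 0 in ['c', 'd'] -> ['c', 'd']
'd': index 1 in ['c', 'd'] -> ['d', 'c']


Output: [1, 1, 0, 0, 1, 1, 0, 1]


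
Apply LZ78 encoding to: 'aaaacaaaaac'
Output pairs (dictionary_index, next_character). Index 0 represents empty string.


LZ78 encoding steps:
Dictionary: {0: ''}
Step 1: w='' (idx 0), next='a' -> output (0, 'a'), add 'a' as idx 1
Step 2: w='a' (idx 1), next='a' -> output (1, 'a'), add 'aa' as idx 2
Step 3: w='a' (idx 1), next='c' -> output (1, 'c'), add 'ac' as idx 3
Step 4: w='aa' (idx 2), next='a' -> output (2, 'a'), add 'aaa' as idx 4
Step 5: w='aa' (idx 2), next='c' -> output (2, 'c'), add 'aac' as idx 5


Encoded: [(0, 'a'), (1, 'a'), (1, 'c'), (2, 'a'), (2, 'c')]


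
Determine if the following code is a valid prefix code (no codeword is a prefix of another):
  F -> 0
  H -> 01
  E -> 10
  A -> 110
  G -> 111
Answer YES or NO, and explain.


Checking each pair (does one codeword prefix another?):
  F='0' vs H='01': prefix -- VIOLATION

NO -- this is NOT a valid prefix code. F (0) is a prefix of H (01).


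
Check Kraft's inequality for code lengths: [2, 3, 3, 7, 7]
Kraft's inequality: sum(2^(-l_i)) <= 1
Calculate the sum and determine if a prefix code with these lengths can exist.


Sum = 2^(-2) + 2^(-3) + 2^(-3) + 2^(-7) + 2^(-7)
    = 0.25 + 0.125 + 0.125 + 0.0078125 + 0.0078125
    = 66/128 = 0.515625
Since 0.515625 <= 1, Kraft's inequality IS satisfied.
A prefix code with these lengths CAN exist.

Kraft sum = 0.515625. Satisfied.


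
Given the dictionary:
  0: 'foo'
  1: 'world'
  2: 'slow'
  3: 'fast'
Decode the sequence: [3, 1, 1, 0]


Look up each index in the dictionary:
  3 -> 'fast'
  1 -> 'world'
  1 -> 'world'
  0 -> 'foo'

Decoded: "fast world world foo"


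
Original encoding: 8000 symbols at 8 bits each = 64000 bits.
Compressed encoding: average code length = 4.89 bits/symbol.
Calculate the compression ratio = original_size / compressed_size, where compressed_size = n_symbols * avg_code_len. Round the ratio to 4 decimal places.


original_size = n_symbols * orig_bits = 8000 * 8 = 64000 bits
compressed_size = n_symbols * avg_code_len = 8000 * 4.89 = 39120.0 bits
ratio = original_size / compressed_size = 64000 / 39120.0 = 1.636

Compression ratio = 1.636


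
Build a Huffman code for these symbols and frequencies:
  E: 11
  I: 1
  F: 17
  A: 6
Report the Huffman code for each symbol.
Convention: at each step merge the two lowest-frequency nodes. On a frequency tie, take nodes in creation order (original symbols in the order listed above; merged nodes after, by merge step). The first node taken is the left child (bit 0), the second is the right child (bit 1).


Huffman tree construction:
Step 1: Merge I(1) + A(6) = 7
Step 2: Merge (I+A)(7) + E(11) = 18
Step 3: Merge F(17) + ((I+A)+E)(18) = 35
Read each symbol's code off the tree from the root (left child = 0, right child = 1).

Codes:
  E: 11 (length 2)
  I: 100 (length 3)
  F: 0 (length 1)
  A: 101 (length 3)
Average code length: 60/35 = 1.7143 bits/symbol


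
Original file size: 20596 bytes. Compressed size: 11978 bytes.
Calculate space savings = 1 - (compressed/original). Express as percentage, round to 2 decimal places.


ratio = compressed/original = 11978/20596 = 0.581569
savings = 1 - ratio = 1 - 0.581569 = 0.418431
as a percentage: 0.418431 * 100 = 41.84%

Space savings = 1 - 11978/20596 = 41.84%


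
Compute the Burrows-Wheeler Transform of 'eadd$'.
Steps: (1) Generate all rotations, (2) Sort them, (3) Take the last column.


Rotations (sorted):
  0: $eadd -> last char: d
  1: add$e -> last char: e
  2: d$ead -> last char: d
  3: dd$ea -> last char: a
  4: eadd$ -> last char: $


BWT = deda$


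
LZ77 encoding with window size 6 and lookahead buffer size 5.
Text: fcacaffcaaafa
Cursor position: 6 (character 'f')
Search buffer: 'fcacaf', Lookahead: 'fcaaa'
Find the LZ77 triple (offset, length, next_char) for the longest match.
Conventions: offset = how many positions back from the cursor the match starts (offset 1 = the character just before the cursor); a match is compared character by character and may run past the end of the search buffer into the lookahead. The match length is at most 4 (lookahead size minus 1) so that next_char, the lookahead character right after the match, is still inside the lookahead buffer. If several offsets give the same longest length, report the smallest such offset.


Try each offset into the search buffer:
  offset=1 (pos 5, char 'f'): match length 1
  offset=2 (pos 4, char 'a'): match length 0
  offset=3 (pos 3, char 'c'): match length 0
  offset=4 (pos 2, char 'a'): match length 0
  offset=5 (pos 1, char 'c'): match length 0
  offset=6 (pos 0, char 'f'): match length 3
Longest match has length 3 at offset 6.
next_char = character at position 6 + 3 = 9 -> 'a'

Best match: offset=6, length=3 (matching 'fca' starting at position 0)
LZ77 triple: (6, 3, 'a')


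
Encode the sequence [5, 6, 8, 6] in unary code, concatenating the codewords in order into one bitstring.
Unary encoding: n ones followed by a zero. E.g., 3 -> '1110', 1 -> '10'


Encode each number as n ones followed by a terminating 0:
  5 -> 111110 (6 bits)
  6 -> 1111110 (7 bits)
  8 -> 111111110 (9 bits)
  6 -> 1111110 (7 bits)
Total length = 6 + 7 + 9 + 7 = 29 bits.

Unary([5, 6, 8, 6]) = 11111011111101111111101111110 (29 bits)


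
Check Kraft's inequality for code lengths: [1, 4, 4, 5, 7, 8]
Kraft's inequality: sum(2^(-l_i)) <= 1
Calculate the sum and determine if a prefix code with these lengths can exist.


Sum = 2^(-1) + 2^(-4) + 2^(-4) + 2^(-5) + 2^(-7) + 2^(-8)
    = 0.5 + 0.0625 + 0.0625 + 0.03125 + 0.0078125 + 0.00390625
    = 171/256 = 0.66796875
Since 0.66796875 <= 1, Kraft's inequality IS satisfied.
A prefix code with these lengths CAN exist.

Kraft sum = 0.66796875. Satisfied.


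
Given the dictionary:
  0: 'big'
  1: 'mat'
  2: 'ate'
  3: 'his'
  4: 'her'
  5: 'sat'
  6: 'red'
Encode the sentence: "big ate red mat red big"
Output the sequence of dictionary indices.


Look up each word in the dictionary:
  'big' -> 0
  'ate' -> 2
  'red' -> 6
  'mat' -> 1
  'red' -> 6
  'big' -> 0

Encoded: [0, 2, 6, 1, 6, 0]


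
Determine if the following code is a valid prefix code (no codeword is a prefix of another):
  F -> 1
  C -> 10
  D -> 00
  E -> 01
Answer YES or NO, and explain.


Checking each pair (does one codeword prefix another?):
  F='1' vs C='10': prefix -- VIOLATION

NO -- this is NOT a valid prefix code. F (1) is a prefix of C (10).


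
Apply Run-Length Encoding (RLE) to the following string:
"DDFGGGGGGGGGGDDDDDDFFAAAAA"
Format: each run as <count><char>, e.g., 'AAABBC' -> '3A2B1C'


Scanning runs left to right:
  i=0: run of 'D' x 2 -> '2D'
  i=2: run of 'F' x 1 -> '1F'
  i=3: run of 'G' x 10 -> '10G'
  i=13: run of 'D' x 6 -> '6D'
  i=19: run of 'F' x 2 -> '2F'
  i=21: run of 'A' x 5 -> '5A'

RLE = 2D1F10G6D2F5A


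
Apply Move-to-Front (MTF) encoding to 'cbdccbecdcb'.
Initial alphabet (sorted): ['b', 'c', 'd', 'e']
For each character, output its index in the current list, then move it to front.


MTF encoding:
'c': index 1 in ['b', 'c', 'd', 'e'] -> ['c', 'b', 'd', 'e']
'b': index 1 in ['c', 'b', 'd', 'e'] -> ['b', 'c', 'd', 'e']
'd': index 2 in ['b', 'c', 'd', 'e'] -> ['d', 'b', 'c', 'e']
'c': index 2 in ['d', 'b', 'c', 'e'] -> ['c', 'd', 'b', 'e']
'c': index 0 in ['c', 'd', 'b', 'e'] -> ['c', 'd', 'b', 'e']
'b': index 2 in ['c', 'd', 'b', 'e'] -> ['b', 'c', 'd', 'e']
'e': index 3 in ['b', 'c', 'd', 'e'] -> ['e', 'b', 'c', 'd']
'c': index 2 in ['e', 'b', 'c', 'd'] -> ['c', 'e', 'b', 'd']
'd': index 3 in ['c', 'e', 'b', 'd'] -> ['d', 'c', 'e', 'b']
'c': index 1 in ['d', 'c', 'e', 'b'] -> ['c', 'd', 'e', 'b']
'b': index 3 in ['c', 'd', 'e', 'b'] -> ['b', 'c', 'd', 'e']


Output: [1, 1, 2, 2, 0, 2, 3, 2, 3, 1, 3]


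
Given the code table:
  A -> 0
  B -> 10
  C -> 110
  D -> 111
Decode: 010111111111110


Decoding:
0 -> A
10 -> B
111 -> D
111 -> D
111 -> D
110 -> C


Result: ABDDDC


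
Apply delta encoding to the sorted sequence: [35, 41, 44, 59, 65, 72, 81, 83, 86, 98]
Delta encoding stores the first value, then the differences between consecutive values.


First value: 35
Deltas:
  41 - 35 = 6
  44 - 41 = 3
  59 - 44 = 15
  65 - 59 = 6
  72 - 65 = 7
  81 - 72 = 9
  83 - 81 = 2
  86 - 83 = 3
  98 - 86 = 12


Delta encoded: [35, 6, 3, 15, 6, 7, 9, 2, 3, 12]


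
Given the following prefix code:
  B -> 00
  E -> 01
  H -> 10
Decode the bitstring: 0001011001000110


Decoding step by step:
Bits 00 -> B
Bits 01 -> E
Bits 01 -> E
Bits 10 -> H
Bits 01 -> E
Bits 00 -> B
Bits 01 -> E
Bits 10 -> H


Decoded message: BEEHEBEH


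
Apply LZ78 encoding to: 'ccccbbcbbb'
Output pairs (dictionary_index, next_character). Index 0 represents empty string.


LZ78 encoding steps:
Dictionary: {0: ''}
Step 1: w='' (idx 0), next='c' -> output (0, 'c'), add 'c' as idx 1
Step 2: w='c' (idx 1), next='c' -> output (1, 'c'), add 'cc' as idx 2
Step 3: w='c' (idx 1), next='b' -> output (1, 'b'), add 'cb' as idx 3
Step 4: w='' (idx 0), next='b' -> output (0, 'b'), add 'b' as idx 4
Step 5: w='cb' (idx 3), next='b' -> output (3, 'b'), add 'cbb' as idx 5
Step 6: w='b' (idx 4), end of input -> output (4, '')


Encoded: [(0, 'c'), (1, 'c'), (1, 'b'), (0, 'b'), (3, 'b'), (4, '')]


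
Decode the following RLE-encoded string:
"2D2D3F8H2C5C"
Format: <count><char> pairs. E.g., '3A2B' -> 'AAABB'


Expanding each <count><char> pair:
  2D -> 'DD'
  2D -> 'DD'
  3F -> 'FFF'
  8H -> 'HHHHHHHH'
  2C -> 'CC'
  5C -> 'CCCCC'

Decoded = DDDDFFFHHHHHHHHCCCCCCC


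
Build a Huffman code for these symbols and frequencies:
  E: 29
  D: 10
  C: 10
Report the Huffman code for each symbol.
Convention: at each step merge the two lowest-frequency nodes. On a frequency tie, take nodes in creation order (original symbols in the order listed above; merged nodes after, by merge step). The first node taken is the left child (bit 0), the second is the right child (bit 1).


Huffman tree construction:
Step 1: Merge D(10) + C(10) = 20
Step 2: Merge (D+C)(20) + E(29) = 49
Read each symbol's code off the tree from the root (left child = 0, right child = 1).

Codes:
  E: 1 (length 1)
  D: 00 (length 2)
  C: 01 (length 2)
Average code length: 69/49 = 1.4082 bits/symbol


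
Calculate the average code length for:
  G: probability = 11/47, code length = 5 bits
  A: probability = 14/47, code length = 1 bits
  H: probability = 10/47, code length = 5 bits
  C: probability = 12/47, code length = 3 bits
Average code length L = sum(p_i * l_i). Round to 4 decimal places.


Weighted contributions p_i * l_i:
  G: (11/47) * 5 = 55/47
  A: (14/47) * 1 = 14/47
  H: (10/47) * 5 = 50/47
  C: (12/47) * 3 = 36/47
Sum = (55 + 14 + 50 + 36)/47 = 155/47

L = 155/47 = 3.2979 bits/symbol


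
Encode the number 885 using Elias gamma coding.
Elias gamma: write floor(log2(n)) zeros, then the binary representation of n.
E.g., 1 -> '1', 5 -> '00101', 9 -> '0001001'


num_bits = floor(log2(885)) + 1 = 10
leading_zeros = num_bits - 1 = 9
binary(885) = 1101110101

Elias gamma(885) = '000000000' + '1101110101' = 0000000001101110101 (19 bits)


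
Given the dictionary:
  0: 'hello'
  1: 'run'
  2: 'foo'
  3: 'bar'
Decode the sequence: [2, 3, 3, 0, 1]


Look up each index in the dictionary:
  2 -> 'foo'
  3 -> 'bar'
  3 -> 'bar'
  0 -> 'hello'
  1 -> 'run'

Decoded: "foo bar bar hello run"


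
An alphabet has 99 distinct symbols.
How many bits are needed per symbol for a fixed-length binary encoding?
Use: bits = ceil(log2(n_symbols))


log2(99) = 6.6294
Bracket: 2^6 = 64 < 99 <= 2^7 = 128
So ceil(log2(99)) = 7

bits = ceil(log2(99)) = ceil(6.6294) = 7 bits


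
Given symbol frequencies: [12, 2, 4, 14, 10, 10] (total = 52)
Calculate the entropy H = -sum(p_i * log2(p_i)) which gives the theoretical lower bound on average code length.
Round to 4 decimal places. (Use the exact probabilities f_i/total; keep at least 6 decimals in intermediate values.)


Per-symbol terms -p_i * log2(p_i) with p_i = f_i/52:
  p = 12/52 = 0.230769: log2(p) = -2.115477, -p*log2(p) = 0.488187
  p = 2/52 = 0.038462: log2(p) = -4.700440, -p*log2(p) = 0.180786
  p = 4/52 = 0.076923: log2(p) = -3.700440, -p*log2(p) = 0.284649
  p = 14/52 = 0.269231: log2(p) = -1.893085, -p*log2(p) = 0.509677
  p = 10/52 = 0.192308: log2(p) = -2.378512, -p*log2(p) = 0.457406
  p = 10/52 = 0.192308: log2(p) = -2.378512, -p*log2(p) = 0.457406
H = 0.488187 + 0.180786 + 0.284649 + 0.509677 + 0.457406 + 0.457406 = 2.378111

H = 2.3781 bits/symbol


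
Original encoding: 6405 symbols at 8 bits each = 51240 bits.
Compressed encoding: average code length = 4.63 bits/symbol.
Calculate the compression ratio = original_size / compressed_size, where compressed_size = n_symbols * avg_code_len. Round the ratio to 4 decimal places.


original_size = n_symbols * orig_bits = 6405 * 8 = 51240 bits
compressed_size = n_symbols * avg_code_len = 6405 * 4.63 = 29655.15 bits
ratio = original_size / compressed_size = 51240 / 29655.15 = 1.7279

Compression ratio = 1.7279


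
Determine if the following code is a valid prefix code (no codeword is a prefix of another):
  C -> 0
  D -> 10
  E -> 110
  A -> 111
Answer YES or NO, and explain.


Checking each pair (does one codeword prefix another?):
  C='0' vs D='10': no prefix
  C='0' vs E='110': no prefix
  C='0' vs A='111': no prefix
  D='10' vs C='0': no prefix
  D='10' vs E='110': no prefix
  D='10' vs A='111': no prefix
  E='110' vs C='0': no prefix
  E='110' vs D='10': no prefix
  E='110' vs A='111': no prefix
  A='111' vs C='0': no prefix
  A='111' vs D='10': no prefix
  A='111' vs E='110': no prefix
No violation found over all pairs.

YES -- this is a valid prefix code. No codeword is a prefix of any other codeword.


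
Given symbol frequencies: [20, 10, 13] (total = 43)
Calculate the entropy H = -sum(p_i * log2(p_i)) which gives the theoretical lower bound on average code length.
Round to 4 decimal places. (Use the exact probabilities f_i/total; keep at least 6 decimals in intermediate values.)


Per-symbol terms -p_i * log2(p_i) with p_i = f_i/43:
  p = 20/43 = 0.465116: log2(p) = -1.104337, -p*log2(p) = 0.513645
  p = 10/43 = 0.232558: log2(p) = -2.104337, -p*log2(p) = 0.489381
  p = 13/43 = 0.302326: log2(p) = -1.725825, -p*log2(p) = 0.521761
H = 0.513645 + 0.489381 + 0.521761 = 1.524787

H = 1.5248 bits/symbol


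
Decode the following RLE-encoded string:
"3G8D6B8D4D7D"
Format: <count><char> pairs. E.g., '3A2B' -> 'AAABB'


Expanding each <count><char> pair:
  3G -> 'GGG'
  8D -> 'DDDDDDDD'
  6B -> 'BBBBBB'
  8D -> 'DDDDDDDD'
  4D -> 'DDDD'
  7D -> 'DDDDDDD'

Decoded = GGGDDDDDDDDBBBBBBDDDDDDDDDDDDDDDDDDD


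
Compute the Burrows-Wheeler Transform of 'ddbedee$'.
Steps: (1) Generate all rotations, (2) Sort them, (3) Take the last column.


Rotations (sorted):
  0: $ddbedee -> last char: e
  1: bedee$dd -> last char: d
  2: dbedee$d -> last char: d
  3: ddbedee$ -> last char: $
  4: dee$ddbe -> last char: e
  5: e$ddbede -> last char: e
  6: edee$ddb -> last char: b
  7: ee$ddbed -> last char: d


BWT = edd$eebd


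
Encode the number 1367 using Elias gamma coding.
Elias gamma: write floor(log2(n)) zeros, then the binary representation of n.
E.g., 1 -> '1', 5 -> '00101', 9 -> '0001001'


num_bits = floor(log2(1367)) + 1 = 11
leading_zeros = num_bits - 1 = 10
binary(1367) = 10101010111

Elias gamma(1367) = '0000000000' + '10101010111' = 000000000010101010111 (21 bits)


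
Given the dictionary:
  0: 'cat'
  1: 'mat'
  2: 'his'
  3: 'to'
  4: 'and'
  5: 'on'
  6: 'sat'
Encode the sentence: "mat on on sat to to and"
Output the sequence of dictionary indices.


Look up each word in the dictionary:
  'mat' -> 1
  'on' -> 5
  'on' -> 5
  'sat' -> 6
  'to' -> 3
  'to' -> 3
  'and' -> 4

Encoded: [1, 5, 5, 6, 3, 3, 4]


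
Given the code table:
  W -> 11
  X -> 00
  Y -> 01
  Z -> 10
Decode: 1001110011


Decoding:
10 -> Z
01 -> Y
11 -> W
00 -> X
11 -> W


Result: ZYWXW


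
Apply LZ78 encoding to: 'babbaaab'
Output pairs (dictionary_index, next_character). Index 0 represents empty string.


LZ78 encoding steps:
Dictionary: {0: ''}
Step 1: w='' (idx 0), next='b' -> output (0, 'b'), add 'b' as idx 1
Step 2: w='' (idx 0), next='a' -> output (0, 'a'), add 'a' as idx 2
Step 3: w='b' (idx 1), next='b' -> output (1, 'b'), add 'bb' as idx 3
Step 4: w='a' (idx 2), next='a' -> output (2, 'a'), add 'aa' as idx 4
Step 5: w='a' (idx 2), next='b' -> output (2, 'b'), add 'ab' as idx 5


Encoded: [(0, 'b'), (0, 'a'), (1, 'b'), (2, 'a'), (2, 'b')]


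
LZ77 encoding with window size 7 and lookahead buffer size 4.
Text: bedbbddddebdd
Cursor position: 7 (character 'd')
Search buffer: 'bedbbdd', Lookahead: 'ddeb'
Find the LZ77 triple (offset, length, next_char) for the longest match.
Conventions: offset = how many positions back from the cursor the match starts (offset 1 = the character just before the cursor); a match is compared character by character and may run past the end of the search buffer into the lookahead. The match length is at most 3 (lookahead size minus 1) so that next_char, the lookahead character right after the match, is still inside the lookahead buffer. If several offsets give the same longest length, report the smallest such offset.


Try each offset into the search buffer:
  offset=1 (pos 6, char 'd'): match length 2
  offset=2 (pos 5, char 'd'): match length 2
  offset=3 (pos 4, char 'b'): match length 0
  offset=4 (pos 3, char 'b'): match length 0
  offset=5 (pos 2, char 'd'): match length 1
  offset=6 (pos 1, char 'e'): match length 0
  offset=7 (pos 0, char 'b'): match length 0
Longest match has length 2, found at offsets 1, 2; take the smallest, offset 1.
next_char = character at position 7 + 2 = 9 -> 'e'

Best match: offset=1, length=2 (matching 'dd' starting at position 6)
LZ77 triple: (1, 2, 'e')


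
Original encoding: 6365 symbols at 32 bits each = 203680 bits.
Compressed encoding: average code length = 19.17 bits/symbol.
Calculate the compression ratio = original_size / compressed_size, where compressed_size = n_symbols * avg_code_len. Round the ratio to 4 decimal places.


original_size = n_symbols * orig_bits = 6365 * 32 = 203680 bits
compressed_size = n_symbols * avg_code_len = 6365 * 19.17 = 122017.05 bits
ratio = original_size / compressed_size = 203680 / 122017.05 = 1.6693

Compression ratio = 1.6693


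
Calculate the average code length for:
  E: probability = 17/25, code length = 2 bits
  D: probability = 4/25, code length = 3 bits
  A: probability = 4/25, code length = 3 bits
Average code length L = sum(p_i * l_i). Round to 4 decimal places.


Weighted contributions p_i * l_i:
  E: (17/25) * 2 = 34/25
  D: (4/25) * 3 = 12/25
  A: (4/25) * 3 = 12/25
Sum = (34 + 12 + 12)/25 = 58/25

L = 58/25 = 2.3200 bits/symbol


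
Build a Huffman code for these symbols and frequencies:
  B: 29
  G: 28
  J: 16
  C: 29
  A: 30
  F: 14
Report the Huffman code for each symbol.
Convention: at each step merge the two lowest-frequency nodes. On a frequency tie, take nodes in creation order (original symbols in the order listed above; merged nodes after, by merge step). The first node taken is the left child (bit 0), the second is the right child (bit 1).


Huffman tree construction:
Step 1: Merge F(14) + J(16) = 30
Step 2: Merge G(28) + B(29) = 57
Step 3: Merge C(29) + A(30) = 59
Step 4: Merge (F+J)(30) + (G+B)(57) = 87
Step 5: Merge (C+A)(59) + ((F+J)+(G+B))(87) = 146
Read each symbol's code off the tree from the root (left child = 0, right child = 1).

Codes:
  B: 111 (length 3)
  G: 110 (length 3)
  J: 101 (length 3)
  C: 00 (length 2)
  A: 01 (length 2)
  F: 100 (length 3)
Average code length: 379/146 = 2.5959 bits/symbol


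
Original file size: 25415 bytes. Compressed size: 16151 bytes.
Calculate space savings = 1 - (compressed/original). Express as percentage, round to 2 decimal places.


ratio = compressed/original = 16151/25415 = 0.635491
savings = 1 - ratio = 1 - 0.635491 = 0.364509
as a percentage: 0.364509 * 100 = 36.45%

Space savings = 1 - 16151/25415 = 36.45%


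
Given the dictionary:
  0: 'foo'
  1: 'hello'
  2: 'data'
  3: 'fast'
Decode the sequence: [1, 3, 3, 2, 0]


Look up each index in the dictionary:
  1 -> 'hello'
  3 -> 'fast'
  3 -> 'fast'
  2 -> 'data'
  0 -> 'foo'

Decoded: "hello fast fast data foo"


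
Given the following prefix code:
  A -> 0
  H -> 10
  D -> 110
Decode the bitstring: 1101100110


Decoding step by step:
Bits 110 -> D
Bits 110 -> D
Bits 0 -> A
Bits 110 -> D


Decoded message: DDAD


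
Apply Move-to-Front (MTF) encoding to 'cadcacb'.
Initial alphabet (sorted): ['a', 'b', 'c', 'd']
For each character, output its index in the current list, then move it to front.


MTF encoding:
'c': index 2 in ['a', 'b', 'c', 'd'] -> ['c', 'a', 'b', 'd']
'a': index 1 in ['c', 'a', 'b', 'd'] -> ['a', 'c', 'b', 'd']
'd': index 3 in ['a', 'c', 'b', 'd'] -> ['d', 'a', 'c', 'b']
'c': index 2 in ['d', 'a', 'c', 'b'] -> ['c', 'd', 'a', 'b']
'a': index 2 in ['c', 'd', 'a', 'b'] -> ['a', 'c', 'd', 'b']
'c': index 1 in ['a', 'c', 'd', 'b'] -> ['c', 'a', 'd', 'b']
'b': index 3 in ['c', 'a', 'd', 'b'] -> ['b', 'c', 'a', 'd']


Output: [2, 1, 3, 2, 2, 1, 3]


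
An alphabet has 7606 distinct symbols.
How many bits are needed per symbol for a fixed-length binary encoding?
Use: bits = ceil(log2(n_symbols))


log2(7606) = 12.8929
Bracket: 2^12 = 4096 < 7606 <= 2^13 = 8192
So ceil(log2(7606)) = 13

bits = ceil(log2(7606)) = ceil(12.8929) = 13 bits


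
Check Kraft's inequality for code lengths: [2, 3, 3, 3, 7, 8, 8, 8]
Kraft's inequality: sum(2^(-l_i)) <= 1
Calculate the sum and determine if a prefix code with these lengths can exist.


Sum = 2^(-2) + 2^(-3) + 2^(-3) + 2^(-3) + 2^(-7) + 2^(-8) + 2^(-8) + 2^(-8)
    = 0.25 + 0.125 + 0.125 + 0.125 + 0.0078125 + 0.00390625 + 0.00390625 + 0.00390625
    = 165/256 = 0.64453125
Since 0.64453125 <= 1, Kraft's inequality IS satisfied.
A prefix code with these lengths CAN exist.

Kraft sum = 0.64453125. Satisfied.


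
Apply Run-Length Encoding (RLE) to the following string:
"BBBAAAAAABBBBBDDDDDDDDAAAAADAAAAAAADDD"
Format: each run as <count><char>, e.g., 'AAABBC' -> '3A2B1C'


Scanning runs left to right:
  i=0: run of 'B' x 3 -> '3B'
  i=3: run of 'A' x 6 -> '6A'
  i=9: run of 'B' x 5 -> '5B'
  i=14: run of 'D' x 8 -> '8D'
  i=22: run of 'A' x 5 -> '5A'
  i=27: run of 'D' x 1 -> '1D'
  i=28: run of 'A' x 7 -> '7A'
  i=35: run of 'D' x 3 -> '3D'

RLE = 3B6A5B8D5A1D7A3D


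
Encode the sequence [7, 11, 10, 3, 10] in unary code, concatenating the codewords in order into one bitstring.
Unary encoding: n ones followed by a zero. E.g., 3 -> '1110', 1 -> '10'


Encode each number as n ones followed by a terminating 0:
  7 -> 11111110 (8 bits)
  11 -> 111111111110 (12 bits)
  10 -> 11111111110 (11 bits)
  3 -> 1110 (4 bits)
  10 -> 11111111110 (11 bits)
Total length = 8 + 12 + 11 + 4 + 11 = 46 bits.

Unary([7, 11, 10, 3, 10]) = 1111111011111111111011111111110111011111111110 (46 bits)


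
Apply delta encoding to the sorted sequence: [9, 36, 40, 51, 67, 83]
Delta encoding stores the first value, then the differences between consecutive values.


First value: 9
Deltas:
  36 - 9 = 27
  40 - 36 = 4
  51 - 40 = 11
  67 - 51 = 16
  83 - 67 = 16


Delta encoded: [9, 27, 4, 11, 16, 16]


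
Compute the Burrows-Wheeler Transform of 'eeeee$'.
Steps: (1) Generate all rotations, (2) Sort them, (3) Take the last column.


Rotations (sorted):
  0: $eeeee -> last char: e
  1: e$eeee -> last char: e
  2: ee$eee -> last char: e
  3: eee$ee -> last char: e
  4: eeee$e -> last char: e
  5: eeeee$ -> last char: $


BWT = eeeee$


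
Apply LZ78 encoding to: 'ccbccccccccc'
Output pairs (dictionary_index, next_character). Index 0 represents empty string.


LZ78 encoding steps:
Dictionary: {0: ''}
Step 1: w='' (idx 0), next='c' -> output (0, 'c'), add 'c' as idx 1
Step 2: w='c' (idx 1), next='b' -> output (1, 'b'), add 'cb' as idx 2
Step 3: w='c' (idx 1), next='c' -> output (1, 'c'), add 'cc' as idx 3
Step 4: w='cc' (idx 3), next='c' -> output (3, 'c'), add 'ccc' as idx 4
Step 5: w='ccc' (idx 4), next='c' -> output (4, 'c'), add 'cccc' as idx 5


Encoded: [(0, 'c'), (1, 'b'), (1, 'c'), (3, 'c'), (4, 'c')]


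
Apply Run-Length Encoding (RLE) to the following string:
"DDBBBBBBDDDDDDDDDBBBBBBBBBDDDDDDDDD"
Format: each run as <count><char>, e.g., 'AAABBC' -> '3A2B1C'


Scanning runs left to right:
  i=0: run of 'D' x 2 -> '2D'
  i=2: run of 'B' x 6 -> '6B'
  i=8: run of 'D' x 9 -> '9D'
  i=17: run of 'B' x 9 -> '9B'
  i=26: run of 'D' x 9 -> '9D'

RLE = 2D6B9D9B9D


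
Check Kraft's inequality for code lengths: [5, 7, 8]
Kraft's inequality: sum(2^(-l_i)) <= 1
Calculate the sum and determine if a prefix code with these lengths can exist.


Sum = 2^(-5) + 2^(-7) + 2^(-8)
    = 0.03125 + 0.0078125 + 0.00390625
    = 11/256 = 0.04296875
Since 0.04296875 <= 1, Kraft's inequality IS satisfied.
A prefix code with these lengths CAN exist.

Kraft sum = 0.04296875. Satisfied.


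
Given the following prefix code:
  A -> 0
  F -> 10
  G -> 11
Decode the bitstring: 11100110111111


Decoding step by step:
Bits 11 -> G
Bits 10 -> F
Bits 0 -> A
Bits 11 -> G
Bits 0 -> A
Bits 11 -> G
Bits 11 -> G
Bits 11 -> G


Decoded message: GFAGAGGG


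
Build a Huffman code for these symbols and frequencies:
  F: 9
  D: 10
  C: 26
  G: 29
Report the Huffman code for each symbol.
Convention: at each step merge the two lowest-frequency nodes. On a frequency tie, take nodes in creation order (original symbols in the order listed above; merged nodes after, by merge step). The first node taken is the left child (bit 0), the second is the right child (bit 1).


Huffman tree construction:
Step 1: Merge F(9) + D(10) = 19
Step 2: Merge (F+D)(19) + C(26) = 45
Step 3: Merge G(29) + ((F+D)+C)(45) = 74
Read each symbol's code off the tree from the root (left child = 0, right child = 1).

Codes:
  F: 100 (length 3)
  D: 101 (length 3)
  C: 11 (length 2)
  G: 0 (length 1)
Average code length: 138/74 = 1.8649 bits/symbol


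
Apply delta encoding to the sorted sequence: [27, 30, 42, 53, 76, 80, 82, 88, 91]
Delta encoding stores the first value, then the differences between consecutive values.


First value: 27
Deltas:
  30 - 27 = 3
  42 - 30 = 12
  53 - 42 = 11
  76 - 53 = 23
  80 - 76 = 4
  82 - 80 = 2
  88 - 82 = 6
  91 - 88 = 3


Delta encoded: [27, 3, 12, 11, 23, 4, 2, 6, 3]


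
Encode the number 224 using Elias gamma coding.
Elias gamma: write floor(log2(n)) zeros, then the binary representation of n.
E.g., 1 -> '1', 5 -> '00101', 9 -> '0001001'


num_bits = floor(log2(224)) + 1 = 8
leading_zeros = num_bits - 1 = 7
binary(224) = 11100000

Elias gamma(224) = '0000000' + '11100000' = 000000011100000 (15 bits)


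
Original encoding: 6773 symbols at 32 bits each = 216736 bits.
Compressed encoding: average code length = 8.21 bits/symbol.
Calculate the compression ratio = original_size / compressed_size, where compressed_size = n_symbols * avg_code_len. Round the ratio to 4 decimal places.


original_size = n_symbols * orig_bits = 6773 * 32 = 216736 bits
compressed_size = n_symbols * avg_code_len = 6773 * 8.21 = 55606.33 bits
ratio = original_size / compressed_size = 216736 / 55606.33 = 3.8977

Compression ratio = 3.8977


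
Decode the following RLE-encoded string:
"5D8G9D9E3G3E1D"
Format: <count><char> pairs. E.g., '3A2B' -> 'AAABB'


Expanding each <count><char> pair:
  5D -> 'DDDDD'
  8G -> 'GGGGGGGG'
  9D -> 'DDDDDDDDD'
  9E -> 'EEEEEEEEE'
  3G -> 'GGG'
  3E -> 'EEE'
  1D -> 'D'

Decoded = DDDDDGGGGGGGGDDDDDDDDDEEEEEEEEEGGGEEED


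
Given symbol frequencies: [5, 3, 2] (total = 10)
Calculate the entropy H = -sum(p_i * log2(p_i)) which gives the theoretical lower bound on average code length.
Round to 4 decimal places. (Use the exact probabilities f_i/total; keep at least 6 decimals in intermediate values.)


Per-symbol terms -p_i * log2(p_i) with p_i = f_i/10:
  p = 5/10 = 0.500000: log2(p) = -1.000000, -p*log2(p) = 0.500000
  p = 3/10 = 0.300000: log2(p) = -1.736966, -p*log2(p) = 0.521090
  p = 2/10 = 0.200000: log2(p) = -2.321928, -p*log2(p) = 0.464386
H = 0.500000 + 0.521090 + 0.464386 = 1.485476

H = 1.4855 bits/symbol


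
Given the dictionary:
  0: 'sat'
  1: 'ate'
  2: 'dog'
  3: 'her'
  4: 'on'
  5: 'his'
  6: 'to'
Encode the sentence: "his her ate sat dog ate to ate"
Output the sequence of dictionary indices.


Look up each word in the dictionary:
  'his' -> 5
  'her' -> 3
  'ate' -> 1
  'sat' -> 0
  'dog' -> 2
  'ate' -> 1
  'to' -> 6
  'ate' -> 1

Encoded: [5, 3, 1, 0, 2, 1, 6, 1]


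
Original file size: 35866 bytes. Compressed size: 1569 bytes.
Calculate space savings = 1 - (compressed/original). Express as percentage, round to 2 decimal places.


ratio = compressed/original = 1569/35866 = 0.043746
savings = 1 - ratio = 1 - 0.043746 = 0.956254
as a percentage: 0.956254 * 100 = 95.63%

Space savings = 1 - 1569/35866 = 95.63%


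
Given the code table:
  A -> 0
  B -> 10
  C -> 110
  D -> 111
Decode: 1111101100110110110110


Decoding:
111 -> D
110 -> C
110 -> C
0 -> A
110 -> C
110 -> C
110 -> C
110 -> C


Result: DCCACCCC


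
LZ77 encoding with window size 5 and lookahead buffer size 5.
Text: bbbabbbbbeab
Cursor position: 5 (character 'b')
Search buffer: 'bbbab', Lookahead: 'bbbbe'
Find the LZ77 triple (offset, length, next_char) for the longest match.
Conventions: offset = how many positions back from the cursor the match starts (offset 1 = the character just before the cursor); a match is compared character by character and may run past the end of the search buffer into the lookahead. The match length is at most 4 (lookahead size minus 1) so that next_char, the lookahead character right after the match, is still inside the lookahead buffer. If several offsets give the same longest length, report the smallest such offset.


Try each offset into the search buffer:
  offset=1 (pos 4, char 'b'): match length 4
  offset=2 (pos 3, char 'a'): match length 0
  offset=3 (pos 2, char 'b'): match length 1
  offset=4 (pos 1, char 'b'): match length 2
  offset=5 (pos 0, char 'b'): match length 3
Longest match has length 4 at offset 1.
next_char = character at position 5 + 4 = 9 -> 'e'

Best match: offset=1, length=4 (matching 'bbbb' starting at position 4)
LZ77 triple: (1, 4, 'e')


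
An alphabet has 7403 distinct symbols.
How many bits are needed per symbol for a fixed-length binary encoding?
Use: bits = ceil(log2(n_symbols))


log2(7403) = 12.8539
Bracket: 2^12 = 4096 < 7403 <= 2^13 = 8192
So ceil(log2(7403)) = 13

bits = ceil(log2(7403)) = ceil(12.8539) = 13 bits


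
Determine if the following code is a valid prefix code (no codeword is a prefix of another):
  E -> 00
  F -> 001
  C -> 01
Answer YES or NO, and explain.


Checking each pair (does one codeword prefix another?):
  E='00' vs F='001': prefix -- VIOLATION

NO -- this is NOT a valid prefix code. E (00) is a prefix of F (001).


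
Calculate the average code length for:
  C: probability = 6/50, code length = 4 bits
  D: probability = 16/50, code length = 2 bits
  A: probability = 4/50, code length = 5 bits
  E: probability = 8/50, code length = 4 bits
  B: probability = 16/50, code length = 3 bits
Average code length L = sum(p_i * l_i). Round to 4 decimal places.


Weighted contributions p_i * l_i:
  C: (6/50) * 4 = 24/50
  D: (16/50) * 2 = 32/50
  A: (4/50) * 5 = 20/50
  E: (8/50) * 4 = 32/50
  B: (16/50) * 3 = 48/50
Sum = (24 + 32 + 20 + 32 + 48)/50 = 156/50

L = 156/50 = 3.1200 bits/symbol


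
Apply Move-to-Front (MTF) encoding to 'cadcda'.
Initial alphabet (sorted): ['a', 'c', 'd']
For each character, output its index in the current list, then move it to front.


MTF encoding:
'c': index 1 in ['a', 'c', 'd'] -> ['c', 'a', 'd']
'a': index 1 in ['c', 'a', 'd'] -> ['a', 'c', 'd']
'd': index 2 in ['a', 'c', 'd'] -> ['d', 'a', 'c']
'c': index 2 in ['d', 'a', 'c'] -> ['c', 'd', 'a']
'd': index 1 in ['c', 'd', 'a'] -> ['d', 'c', 'a']
'a': index 2 in ['d', 'c', 'a'] -> ['a', 'd', 'c']


Output: [1, 1, 2, 2, 1, 2]


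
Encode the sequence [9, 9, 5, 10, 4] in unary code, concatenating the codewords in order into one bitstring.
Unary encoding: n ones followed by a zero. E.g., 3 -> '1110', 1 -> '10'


Encode each number as n ones followed by a terminating 0:
  9 -> 1111111110 (10 bits)
  9 -> 1111111110 (10 bits)
  5 -> 111110 (6 bits)
  10 -> 11111111110 (11 bits)
  4 -> 11110 (5 bits)
Total length = 10 + 10 + 6 + 11 + 5 = 42 bits.

Unary([9, 9, 5, 10, 4]) = 111111111011111111101111101111111111011110 (42 bits)
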